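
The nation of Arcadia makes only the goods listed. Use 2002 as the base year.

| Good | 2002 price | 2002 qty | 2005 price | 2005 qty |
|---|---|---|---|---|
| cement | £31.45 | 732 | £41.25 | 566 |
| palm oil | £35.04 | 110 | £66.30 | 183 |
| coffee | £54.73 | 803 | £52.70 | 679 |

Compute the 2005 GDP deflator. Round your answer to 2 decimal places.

116.11

Nominal GDP 2005 = 41.25·566 + 66.30·183 + 52.70·679 = 71263.70.
Real GDP 2005 (at 2002 prices) = 31.45·566 + 35.04·183 + 54.73·679 = 61374.69.
Deflator = Nominal/Real × 100 = 71263.70/61374.69 × 100 = 116.113.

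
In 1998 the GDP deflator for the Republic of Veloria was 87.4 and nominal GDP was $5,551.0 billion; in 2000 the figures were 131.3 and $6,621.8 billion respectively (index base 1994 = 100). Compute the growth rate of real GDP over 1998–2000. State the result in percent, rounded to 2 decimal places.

Real GDP 1998 = 5551.0 / 0.874 = 6351.26.
Real GDP 2000 = 6621.8 / 1.313 = 5043.26.
Real growth = 5043.26 / 6351.26 − 1 = -0.2059.

-20.59%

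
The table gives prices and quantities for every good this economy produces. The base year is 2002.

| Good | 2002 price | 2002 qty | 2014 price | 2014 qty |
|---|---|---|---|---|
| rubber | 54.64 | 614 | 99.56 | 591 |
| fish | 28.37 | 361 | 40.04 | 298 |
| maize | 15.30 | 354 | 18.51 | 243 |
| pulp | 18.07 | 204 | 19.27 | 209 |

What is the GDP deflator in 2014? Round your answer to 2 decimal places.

164.38

Nominal GDP 2014 = 99.56·591 + 40.04·298 + 18.51·243 + 19.27·209 = 79297.24.
Real GDP 2014 (at 2002 prices) = 54.64·591 + 28.37·298 + 15.30·243 + 18.07·209 = 48241.03.
Deflator = Nominal/Real × 100 = 79297.24/48241.03 × 100 = 164.377.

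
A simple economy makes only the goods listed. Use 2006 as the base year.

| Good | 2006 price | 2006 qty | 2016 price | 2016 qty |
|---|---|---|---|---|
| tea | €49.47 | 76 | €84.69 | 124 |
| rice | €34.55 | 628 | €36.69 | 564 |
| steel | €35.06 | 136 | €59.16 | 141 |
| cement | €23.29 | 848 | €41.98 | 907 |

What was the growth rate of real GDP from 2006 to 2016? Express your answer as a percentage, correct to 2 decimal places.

Real GDP 2006 = Nominal GDP 2006 = 49.47·76 + 34.55·628 + 35.06·136 + 23.29·848 = 49975.20.
Real GDP 2016 (at 2006 prices) = 49.47·124 + 34.55·564 + 35.06·141 + 23.29·907 = 51687.97.
Real growth = 51687.97/49975.20 − 1 = 0.0343.

3.43%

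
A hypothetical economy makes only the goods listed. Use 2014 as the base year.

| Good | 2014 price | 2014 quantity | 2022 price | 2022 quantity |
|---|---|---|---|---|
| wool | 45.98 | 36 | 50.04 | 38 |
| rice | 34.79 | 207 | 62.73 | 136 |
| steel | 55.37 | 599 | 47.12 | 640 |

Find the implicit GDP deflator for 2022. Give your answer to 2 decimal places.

96.84

Nominal GDP 2022 = 50.04·38 + 62.73·136 + 47.12·640 = 40589.60.
Real GDP 2022 (at 2014 prices) = 45.98·38 + 34.79·136 + 55.37·640 = 41915.48.
Deflator = Nominal/Real × 100 = 40589.60/41915.48 × 100 = 96.837.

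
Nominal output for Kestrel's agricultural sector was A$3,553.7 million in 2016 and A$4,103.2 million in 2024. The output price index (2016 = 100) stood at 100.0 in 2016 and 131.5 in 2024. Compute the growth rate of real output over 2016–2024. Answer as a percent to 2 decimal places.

-12.20%

Deflate each year: 2016 → 3553.7/1.000 = 3553.70; 2024 → 4103.2/1.315 = 3120.30.
So real output changed by 3120.30/3553.70 − 1 = -0.1220, i.e. -12.20%.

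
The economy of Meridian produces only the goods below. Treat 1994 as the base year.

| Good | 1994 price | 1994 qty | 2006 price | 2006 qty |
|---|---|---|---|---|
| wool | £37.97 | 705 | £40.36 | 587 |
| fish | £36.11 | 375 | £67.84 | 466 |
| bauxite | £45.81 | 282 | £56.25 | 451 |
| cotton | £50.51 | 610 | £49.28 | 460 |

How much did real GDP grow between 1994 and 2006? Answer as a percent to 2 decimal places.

Real GDP 1994 = Nominal GDP 1994 = 37.97·705 + 36.11·375 + 45.81·282 + 50.51·610 = 84039.62.
Real GDP 2006 (at 1994 prices) = 37.97·587 + 36.11·466 + 45.81·451 + 50.51·460 = 83010.56.
Real growth = 83010.56/84039.62 − 1 = -0.0122.

-1.22%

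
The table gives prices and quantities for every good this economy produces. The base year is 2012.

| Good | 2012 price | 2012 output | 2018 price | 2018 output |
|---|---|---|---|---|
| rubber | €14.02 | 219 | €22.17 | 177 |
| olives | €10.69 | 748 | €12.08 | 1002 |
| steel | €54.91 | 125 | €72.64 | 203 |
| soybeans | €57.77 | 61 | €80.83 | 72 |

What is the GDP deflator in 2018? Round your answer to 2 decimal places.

Nominal GDP 2018 = 22.17·177 + 12.08·1002 + 72.64·203 + 80.83·72 = 36593.93.
Real GDP 2018 (at 2012 prices) = 14.02·177 + 10.69·1002 + 54.91·203 + 57.77·72 = 28499.09.
Deflator = Nominal/Real × 100 = 36593.93/28499.09 × 100 = 128.404.

128.40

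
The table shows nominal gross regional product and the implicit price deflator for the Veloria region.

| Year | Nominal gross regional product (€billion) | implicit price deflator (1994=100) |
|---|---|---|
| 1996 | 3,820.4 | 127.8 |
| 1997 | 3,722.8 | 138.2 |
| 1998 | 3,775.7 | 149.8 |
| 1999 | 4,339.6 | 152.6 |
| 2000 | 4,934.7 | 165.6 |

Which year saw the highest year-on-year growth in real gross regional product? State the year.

1999

1997: real = 3722.8/1.382 = 2693.78; growth vs 1996 (2989.36) = -9.89%.
1998: real = 3775.7/1.498 = 2520.49; growth vs 1997 (2693.78) = -6.43%.
1999: real = 4339.6/1.526 = 2843.77; growth vs 1998 (2520.49) = 12.83%.
2000: real = 4934.7/1.656 = 2979.89; growth vs 1999 (2843.77) = 4.79%.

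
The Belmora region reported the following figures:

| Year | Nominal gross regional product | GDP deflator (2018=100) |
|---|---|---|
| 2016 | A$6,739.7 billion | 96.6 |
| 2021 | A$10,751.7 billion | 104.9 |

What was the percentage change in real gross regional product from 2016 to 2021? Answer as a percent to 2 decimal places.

Deflate each year: 2016 → 6739.7/0.966 = 6976.92; 2021 → 10751.7/1.049 = 10249.48.
So real gross regional product changed by 10249.48/6976.92 − 1 = 0.4691, i.e. 46.91%.

46.91%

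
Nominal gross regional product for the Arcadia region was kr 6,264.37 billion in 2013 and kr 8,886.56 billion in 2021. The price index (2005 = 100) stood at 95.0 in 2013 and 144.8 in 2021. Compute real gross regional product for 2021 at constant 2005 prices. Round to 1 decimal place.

Real gross regional product = Nominal / (price index/100) = 8886.56 / 1.448 = 6137.13.

kr 6,137.1 billion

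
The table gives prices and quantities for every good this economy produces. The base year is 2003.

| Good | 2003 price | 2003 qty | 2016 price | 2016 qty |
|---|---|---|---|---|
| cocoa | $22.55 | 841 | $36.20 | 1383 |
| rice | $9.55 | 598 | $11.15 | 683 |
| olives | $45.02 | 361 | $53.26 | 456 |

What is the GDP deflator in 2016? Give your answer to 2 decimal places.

Nominal GDP 2016 = 36.20·1383 + 11.15·683 + 53.26·456 = 81966.61.
Real GDP 2016 (at 2003 prices) = 22.55·1383 + 9.55·683 + 45.02·456 = 58238.42.
Deflator = Nominal/Real × 100 = 81966.61/58238.42 × 100 = 140.743.

140.74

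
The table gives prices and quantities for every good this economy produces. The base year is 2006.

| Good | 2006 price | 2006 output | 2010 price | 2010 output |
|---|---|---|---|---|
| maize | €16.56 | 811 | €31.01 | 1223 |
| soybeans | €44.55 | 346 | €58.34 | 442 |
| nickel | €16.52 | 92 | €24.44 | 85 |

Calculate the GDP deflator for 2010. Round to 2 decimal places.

159.11

Nominal GDP 2010 = 31.01·1223 + 58.34·442 + 24.44·85 = 65788.91.
Real GDP 2010 (at 2006 prices) = 16.56·1223 + 44.55·442 + 16.52·85 = 41348.18.
Deflator = Nominal/Real × 100 = 65788.91/41348.18 × 100 = 159.110.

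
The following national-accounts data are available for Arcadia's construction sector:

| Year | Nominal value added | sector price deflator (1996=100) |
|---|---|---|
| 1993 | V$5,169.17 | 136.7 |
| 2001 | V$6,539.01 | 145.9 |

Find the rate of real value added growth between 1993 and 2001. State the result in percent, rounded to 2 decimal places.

Real value added 1993 = 5169.17 / 1.367 = 3781.40.
Real value added 2001 = 6539.01 / 1.459 = 4481.84.
Real growth = 4481.84 / 3781.40 − 1 = 0.1852.

18.52%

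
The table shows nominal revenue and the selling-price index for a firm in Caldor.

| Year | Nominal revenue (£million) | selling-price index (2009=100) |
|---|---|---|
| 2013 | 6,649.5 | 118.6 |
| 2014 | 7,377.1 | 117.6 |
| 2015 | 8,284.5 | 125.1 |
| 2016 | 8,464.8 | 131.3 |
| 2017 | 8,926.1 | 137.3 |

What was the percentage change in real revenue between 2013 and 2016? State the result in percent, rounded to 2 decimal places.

Real revenue 2013 = 6649.5/1.186 = 5606.66.
Real revenue 2016 = 8464.8/1.313 = 6446.92.
Change = 6446.92/5606.66 − 1 = 0.1499.

14.99%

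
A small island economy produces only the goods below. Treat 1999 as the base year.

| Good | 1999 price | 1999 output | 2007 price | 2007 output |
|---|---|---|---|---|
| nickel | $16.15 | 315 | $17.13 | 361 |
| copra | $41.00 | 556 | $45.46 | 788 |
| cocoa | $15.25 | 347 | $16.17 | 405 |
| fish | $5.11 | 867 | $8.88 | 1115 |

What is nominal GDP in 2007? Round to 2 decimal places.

Nominal GDP 2007 = Σ (p_2007 × q_2007) = 17.13·361 + 45.46·788 + 16.17·405 + 8.88·1115 = 58456.46.

$58456.46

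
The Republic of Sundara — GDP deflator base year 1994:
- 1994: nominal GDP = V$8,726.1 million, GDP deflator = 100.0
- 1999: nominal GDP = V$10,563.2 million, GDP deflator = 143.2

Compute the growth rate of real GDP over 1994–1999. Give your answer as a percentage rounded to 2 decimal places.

Deflate each year: 1994 → 8726.1/1.000 = 8726.10; 1999 → 10563.2/1.432 = 7376.54.
So real GDP changed by 7376.54/8726.10 − 1 = -0.1547, i.e. -15.47%.

-15.47%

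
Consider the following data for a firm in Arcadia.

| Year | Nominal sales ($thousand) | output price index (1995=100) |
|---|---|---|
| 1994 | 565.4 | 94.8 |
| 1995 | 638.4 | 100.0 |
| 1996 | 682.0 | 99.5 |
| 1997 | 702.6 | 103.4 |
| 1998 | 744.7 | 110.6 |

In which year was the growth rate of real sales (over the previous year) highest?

1995: real = 638.4/1.000 = 638.40; growth vs 1994 (596.41) = 7.04%.
1996: real = 682.0/0.995 = 685.43; growth vs 1995 (638.40) = 7.37%.
1997: real = 702.6/1.034 = 679.50; growth vs 1996 (685.43) = -0.87%.
1998: real = 744.7/1.106 = 673.33; growth vs 1997 (679.50) = -0.91%.

1996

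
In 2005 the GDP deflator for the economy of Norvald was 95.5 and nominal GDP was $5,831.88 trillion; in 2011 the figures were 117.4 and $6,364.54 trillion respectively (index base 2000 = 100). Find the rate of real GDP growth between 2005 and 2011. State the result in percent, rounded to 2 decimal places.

-11.22%

Deflate each year: 2005 → 5831.88/0.955 = 6106.68; 2011 → 6364.54/1.174 = 5421.24.
So real GDP changed by 5421.24/6106.68 − 1 = -0.1122, i.e. -11.22%.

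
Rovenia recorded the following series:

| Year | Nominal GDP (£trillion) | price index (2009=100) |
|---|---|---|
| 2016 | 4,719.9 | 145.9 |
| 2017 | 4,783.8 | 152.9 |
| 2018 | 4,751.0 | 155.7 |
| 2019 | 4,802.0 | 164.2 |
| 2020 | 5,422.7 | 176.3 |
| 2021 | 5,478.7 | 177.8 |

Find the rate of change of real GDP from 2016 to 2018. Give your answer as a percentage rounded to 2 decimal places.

-5.68%

Real GDP 2016 = 4719.9/1.459 = 3235.02.
Real GDP 2018 = 4751.0/1.557 = 3051.38.
Change = 3051.38/3235.02 − 1 = -0.0568.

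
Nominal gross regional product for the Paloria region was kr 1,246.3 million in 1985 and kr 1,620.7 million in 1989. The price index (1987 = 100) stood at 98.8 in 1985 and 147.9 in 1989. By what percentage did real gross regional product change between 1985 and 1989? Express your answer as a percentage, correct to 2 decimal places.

Real gross regional product 1985 = 1246.3 / 0.988 = 1261.44.
Real gross regional product 1989 = 1620.7 / 1.479 = 1095.81.
Real growth = 1095.81 / 1261.44 − 1 = -0.1313.

-13.13%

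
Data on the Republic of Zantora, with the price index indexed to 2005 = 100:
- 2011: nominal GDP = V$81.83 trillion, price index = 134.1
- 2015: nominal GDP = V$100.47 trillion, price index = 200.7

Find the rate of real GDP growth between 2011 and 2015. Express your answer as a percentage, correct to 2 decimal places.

-17.96%

Deflate each year: 2011 → 81.83/1.341 = 61.02; 2015 → 100.47/2.007 = 50.06.
So real GDP changed by 50.06/61.02 − 1 = -0.1796, i.e. -17.96%.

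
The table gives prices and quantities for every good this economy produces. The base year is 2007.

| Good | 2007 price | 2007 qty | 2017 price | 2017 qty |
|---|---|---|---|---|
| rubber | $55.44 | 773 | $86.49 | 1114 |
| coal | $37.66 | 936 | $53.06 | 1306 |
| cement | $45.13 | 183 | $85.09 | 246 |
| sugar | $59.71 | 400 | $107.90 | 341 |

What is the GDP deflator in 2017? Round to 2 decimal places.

156.85

Nominal GDP 2017 = 86.49·1114 + 53.06·1306 + 85.09·246 + 107.90·341 = 223372.26.
Real GDP 2017 (at 2007 prices) = 55.44·1114 + 37.66·1306 + 45.13·246 + 59.71·341 = 142407.21.
Deflator = Nominal/Real × 100 = 223372.26/142407.21 × 100 = 156.855.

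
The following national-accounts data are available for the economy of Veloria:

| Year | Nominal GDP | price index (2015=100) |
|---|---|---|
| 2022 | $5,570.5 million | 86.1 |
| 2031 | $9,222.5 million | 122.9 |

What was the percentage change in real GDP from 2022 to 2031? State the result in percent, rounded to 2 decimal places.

Deflate each year: 2022 → 5570.5/0.861 = 6469.80; 2031 → 9222.5/1.229 = 7504.07.
So real GDP changed by 7504.07/6469.80 − 1 = 0.1599, i.e. 15.99%.

15.99%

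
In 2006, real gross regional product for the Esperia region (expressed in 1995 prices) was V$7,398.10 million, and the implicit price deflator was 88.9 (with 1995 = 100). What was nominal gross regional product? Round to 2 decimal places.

V$6,576.91 million

Nominal gross regional product = Real × (implicit price deflator/100) = 7398.10 × 0.889 = 6576.91.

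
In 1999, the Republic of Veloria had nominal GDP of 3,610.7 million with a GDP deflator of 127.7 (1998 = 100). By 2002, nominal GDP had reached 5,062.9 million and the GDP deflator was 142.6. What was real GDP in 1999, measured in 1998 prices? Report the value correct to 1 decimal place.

Real GDP = Nominal / (GDP deflator/100) = 3610.7 / 1.277 = 2827.49.

2,827.5 million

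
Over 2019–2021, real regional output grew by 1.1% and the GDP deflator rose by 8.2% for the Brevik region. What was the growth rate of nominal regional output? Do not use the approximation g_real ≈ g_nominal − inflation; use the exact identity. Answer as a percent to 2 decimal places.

9.39%

(1 + g_nom) = (1 + g_real)(1 + π) = 1.0110 × 1.0820 = 1.09390.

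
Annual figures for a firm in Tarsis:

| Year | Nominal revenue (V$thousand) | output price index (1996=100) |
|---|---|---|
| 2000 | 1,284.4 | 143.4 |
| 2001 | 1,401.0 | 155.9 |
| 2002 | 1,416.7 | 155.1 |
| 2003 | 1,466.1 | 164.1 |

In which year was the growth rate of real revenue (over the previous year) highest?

2002

2001: real = 1401.0/1.559 = 898.65; growth vs 2000 (895.68) = 0.33%.
2002: real = 1416.7/1.551 = 913.41; growth vs 2001 (898.65) = 1.64%.
2003: real = 1466.1/1.641 = 893.42; growth vs 2002 (913.41) = -2.19%.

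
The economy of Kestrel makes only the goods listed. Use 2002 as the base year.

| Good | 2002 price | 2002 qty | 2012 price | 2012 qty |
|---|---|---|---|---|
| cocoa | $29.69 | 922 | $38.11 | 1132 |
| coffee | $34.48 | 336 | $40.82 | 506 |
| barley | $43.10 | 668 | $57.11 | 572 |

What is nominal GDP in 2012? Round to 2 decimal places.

Nominal GDP 2012 = Σ (p_2012 × q_2012) = 38.11·1132 + 40.82·506 + 57.11·572 = 96462.36.

$96462.36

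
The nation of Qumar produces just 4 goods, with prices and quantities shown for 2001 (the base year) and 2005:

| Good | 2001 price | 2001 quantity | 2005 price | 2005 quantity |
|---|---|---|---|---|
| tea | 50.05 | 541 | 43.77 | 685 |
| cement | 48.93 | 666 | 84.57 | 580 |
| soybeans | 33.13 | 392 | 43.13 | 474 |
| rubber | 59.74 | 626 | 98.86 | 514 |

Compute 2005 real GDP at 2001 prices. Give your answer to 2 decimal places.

Real GDP 2005 = Σ (p_2001 × q_2005) = 50.05·685 + 48.93·580 + 33.13·474 + 59.74·514 = 109073.63.

109073.63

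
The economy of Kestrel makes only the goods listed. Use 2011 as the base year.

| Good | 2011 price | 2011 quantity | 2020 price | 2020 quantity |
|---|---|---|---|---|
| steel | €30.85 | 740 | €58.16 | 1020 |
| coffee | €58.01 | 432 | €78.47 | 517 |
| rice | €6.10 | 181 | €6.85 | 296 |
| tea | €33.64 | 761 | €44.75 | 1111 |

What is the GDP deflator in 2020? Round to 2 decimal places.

150.68

Nominal GDP 2020 = 58.16·1020 + 78.47·517 + 6.85·296 + 44.75·1111 = 151637.04.
Real GDP 2020 (at 2011 prices) = 30.85·1020 + 58.01·517 + 6.10·296 + 33.64·1111 = 100637.81.
Deflator = Nominal/Real × 100 = 151637.04/100637.81 × 100 = 150.676.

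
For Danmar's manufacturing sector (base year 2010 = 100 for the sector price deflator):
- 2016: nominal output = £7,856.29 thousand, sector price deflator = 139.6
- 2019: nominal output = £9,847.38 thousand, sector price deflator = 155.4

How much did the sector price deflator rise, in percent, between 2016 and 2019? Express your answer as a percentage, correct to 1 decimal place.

11.3%

Price-level change = 155.4 / 139.6 − 1 = 0.1132.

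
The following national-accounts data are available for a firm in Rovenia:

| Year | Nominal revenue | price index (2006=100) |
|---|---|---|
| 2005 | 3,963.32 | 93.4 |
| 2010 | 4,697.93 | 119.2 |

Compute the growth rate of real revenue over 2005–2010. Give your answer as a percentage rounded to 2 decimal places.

-7.12%

Real revenue 2005 = 3963.32 / 0.934 = 4243.38.
Real revenue 2010 = 4697.93 / 1.192 = 3941.22.
Real growth = 3941.22 / 4243.38 − 1 = -0.0712.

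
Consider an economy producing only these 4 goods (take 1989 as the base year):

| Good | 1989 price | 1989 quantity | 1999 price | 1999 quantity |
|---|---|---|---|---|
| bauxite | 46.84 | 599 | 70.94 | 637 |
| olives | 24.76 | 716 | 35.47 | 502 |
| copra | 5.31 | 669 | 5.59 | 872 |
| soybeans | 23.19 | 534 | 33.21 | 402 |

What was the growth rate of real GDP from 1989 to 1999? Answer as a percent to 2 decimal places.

-8.91%

Real GDP 1989 = Nominal GDP 1989 = 46.84·599 + 24.76·716 + 5.31·669 + 23.19·534 = 61721.17.
Real GDP 1999 (at 1989 prices) = 46.84·637 + 24.76·502 + 5.31·872 + 23.19·402 = 56219.30.
Real growth = 56219.30/61721.17 − 1 = -0.0891.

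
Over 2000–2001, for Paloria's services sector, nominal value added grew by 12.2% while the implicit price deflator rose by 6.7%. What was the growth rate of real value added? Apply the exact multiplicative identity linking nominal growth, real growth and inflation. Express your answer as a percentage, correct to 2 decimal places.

5.15%

(1 + g_nom) = (1 + g_real)(1 + π), so g_real = 1.1220 / 1.0670 − 1 = 0.05155.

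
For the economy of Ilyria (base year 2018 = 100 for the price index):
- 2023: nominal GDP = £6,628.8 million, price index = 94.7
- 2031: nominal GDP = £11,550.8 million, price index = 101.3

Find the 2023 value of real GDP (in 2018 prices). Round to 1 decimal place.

Real GDP = Nominal / (price index/100) = 6628.8 / 0.947 = 6999.79.

£6,999.8 million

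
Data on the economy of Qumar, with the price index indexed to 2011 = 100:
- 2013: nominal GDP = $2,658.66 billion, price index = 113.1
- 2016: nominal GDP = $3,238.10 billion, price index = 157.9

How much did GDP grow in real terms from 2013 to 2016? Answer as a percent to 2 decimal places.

Deflate each year: 2013 → 2658.66/1.131 = 2350.72; 2016 → 3238.10/1.579 = 2050.73.
So real GDP changed by 2050.73/2350.72 − 1 = -0.1276, i.e. -12.76%.

-12.76%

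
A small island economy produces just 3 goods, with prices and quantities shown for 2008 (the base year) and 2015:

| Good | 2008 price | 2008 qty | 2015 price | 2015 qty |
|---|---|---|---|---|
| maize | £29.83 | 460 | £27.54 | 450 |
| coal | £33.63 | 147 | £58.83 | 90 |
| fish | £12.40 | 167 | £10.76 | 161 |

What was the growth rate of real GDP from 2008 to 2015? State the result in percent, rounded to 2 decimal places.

Real GDP 2008 = Nominal GDP 2008 = 29.83·460 + 33.63·147 + 12.40·167 = 20736.21.
Real GDP 2015 (at 2008 prices) = 29.83·450 + 33.63·90 + 12.40·161 = 18446.60.
Real growth = 18446.60/20736.21 − 1 = -0.1104.

-11.04%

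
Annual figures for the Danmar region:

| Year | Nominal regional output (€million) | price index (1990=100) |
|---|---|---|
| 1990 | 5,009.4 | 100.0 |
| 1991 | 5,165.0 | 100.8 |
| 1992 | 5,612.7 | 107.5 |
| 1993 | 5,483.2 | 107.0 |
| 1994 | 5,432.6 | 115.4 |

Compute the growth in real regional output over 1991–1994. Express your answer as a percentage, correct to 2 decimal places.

Real regional output 1991 = 5165.0/1.008 = 5124.01.
Real regional output 1994 = 5432.6/1.154 = 4707.63.
Change = 4707.63/5124.01 − 1 = -0.0813.

-8.13%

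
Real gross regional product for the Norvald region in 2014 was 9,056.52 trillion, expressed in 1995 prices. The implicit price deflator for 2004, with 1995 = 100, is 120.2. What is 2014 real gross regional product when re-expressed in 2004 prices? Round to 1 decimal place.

Real gross regional product in 2004 prices = Real gross regional product in 1995 prices × (P_2004/P_1995) = 9056.52 × 1.202 = 10885.94.

10,885.9 trillion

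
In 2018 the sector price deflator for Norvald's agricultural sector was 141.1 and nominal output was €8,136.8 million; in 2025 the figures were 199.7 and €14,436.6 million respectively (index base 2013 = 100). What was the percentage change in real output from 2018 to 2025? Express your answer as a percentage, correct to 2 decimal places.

25.36%

Real output 2018 = 8136.8 / 1.411 = 5766.69.
Real output 2025 = 14436.6 / 1.997 = 7229.14.
Real growth = 7229.14 / 5766.69 − 1 = 0.2536.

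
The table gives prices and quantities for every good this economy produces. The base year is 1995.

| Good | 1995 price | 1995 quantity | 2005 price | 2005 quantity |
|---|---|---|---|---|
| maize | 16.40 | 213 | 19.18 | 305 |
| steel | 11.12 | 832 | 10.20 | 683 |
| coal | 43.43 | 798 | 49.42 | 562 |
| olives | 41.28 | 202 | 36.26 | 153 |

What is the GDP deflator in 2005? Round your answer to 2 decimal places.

Nominal GDP 2005 = 19.18·305 + 10.20·683 + 49.42·562 + 36.26·153 = 46138.32.
Real GDP 2005 (at 1995 prices) = 16.40·305 + 11.12·683 + 43.43·562 + 41.28·153 = 43320.46.
Deflator = Nominal/Real × 100 = 46138.32/43320.46 × 100 = 106.505.

106.50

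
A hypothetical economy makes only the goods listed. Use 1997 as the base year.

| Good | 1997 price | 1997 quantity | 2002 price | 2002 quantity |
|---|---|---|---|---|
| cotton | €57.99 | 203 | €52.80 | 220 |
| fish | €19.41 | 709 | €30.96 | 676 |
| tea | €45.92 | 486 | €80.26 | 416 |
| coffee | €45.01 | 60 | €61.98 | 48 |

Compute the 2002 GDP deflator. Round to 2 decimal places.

146.17

Nominal GDP 2002 = 52.80·220 + 30.96·676 + 80.26·416 + 61.98·48 = 68908.16.
Real GDP 2002 (at 1997 prices) = 57.99·220 + 19.41·676 + 45.92·416 + 45.01·48 = 47142.16.
Deflator = Nominal/Real × 100 = 68908.16/47142.16 × 100 = 146.171.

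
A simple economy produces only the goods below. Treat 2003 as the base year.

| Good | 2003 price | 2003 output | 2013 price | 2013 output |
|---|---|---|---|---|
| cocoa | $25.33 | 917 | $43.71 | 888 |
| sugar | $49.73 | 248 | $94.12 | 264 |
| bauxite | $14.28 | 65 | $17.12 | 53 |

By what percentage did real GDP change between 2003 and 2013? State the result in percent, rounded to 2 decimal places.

-0.30%

Real GDP 2003 = Nominal GDP 2003 = 25.33·917 + 49.73·248 + 14.28·65 = 36488.85.
Real GDP 2013 (at 2003 prices) = 25.33·888 + 49.73·264 + 14.28·53 = 36378.60.
Real growth = 36378.60/36488.85 − 1 = -0.0030.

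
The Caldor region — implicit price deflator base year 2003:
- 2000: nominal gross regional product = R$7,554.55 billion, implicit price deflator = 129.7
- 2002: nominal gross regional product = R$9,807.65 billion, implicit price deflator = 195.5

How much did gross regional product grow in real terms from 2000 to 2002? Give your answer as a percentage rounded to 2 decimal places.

Real gross regional product 2000 = 7554.55 / 1.297 = 5824.63.
Real gross regional product 2002 = 9807.65 / 1.955 = 5016.70.
Real growth = 5016.70 / 5824.63 − 1 = -0.1387.

-13.87%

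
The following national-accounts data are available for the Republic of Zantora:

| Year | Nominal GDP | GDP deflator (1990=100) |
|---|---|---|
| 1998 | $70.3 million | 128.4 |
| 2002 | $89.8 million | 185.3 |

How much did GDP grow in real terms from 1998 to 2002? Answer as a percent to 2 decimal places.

Real GDP 1998 = 70.3 / 1.284 = 54.75.
Real GDP 2002 = 89.8 / 1.853 = 48.46.
Real growth = 48.46 / 54.75 − 1 = -0.1149.

-11.49%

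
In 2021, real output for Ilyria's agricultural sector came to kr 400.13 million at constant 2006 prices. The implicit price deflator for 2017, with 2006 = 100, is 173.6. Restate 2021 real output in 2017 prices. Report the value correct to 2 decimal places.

Real output in 2017 prices = Real output in 2006 prices × (P_2017/P_2006) = 400.13 × 1.736 = 694.63.

kr 694.63 million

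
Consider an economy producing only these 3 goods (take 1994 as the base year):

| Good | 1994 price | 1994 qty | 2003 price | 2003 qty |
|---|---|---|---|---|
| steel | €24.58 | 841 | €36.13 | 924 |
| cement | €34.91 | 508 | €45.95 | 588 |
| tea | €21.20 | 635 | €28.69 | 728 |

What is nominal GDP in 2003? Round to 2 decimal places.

€81289.04

Nominal GDP 2003 = Σ (p_2003 × q_2003) = 36.13·924 + 45.95·588 + 28.69·728 = 81289.04.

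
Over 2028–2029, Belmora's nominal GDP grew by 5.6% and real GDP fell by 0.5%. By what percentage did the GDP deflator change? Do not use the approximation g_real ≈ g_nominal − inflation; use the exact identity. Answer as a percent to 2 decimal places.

6.13%

(1 + g_nom) = (1 + g_real)(1 + π), so π = 1.0560 / 0.9950 − 1 = 0.06131.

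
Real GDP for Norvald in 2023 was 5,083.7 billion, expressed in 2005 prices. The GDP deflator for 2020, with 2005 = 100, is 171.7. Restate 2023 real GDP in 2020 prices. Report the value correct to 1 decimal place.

Real GDP in 2020 prices = Real GDP in 2005 prices × (P_2020/P_2005) = 5083.7 × 1.717 = 8728.71.

8,728.7 billion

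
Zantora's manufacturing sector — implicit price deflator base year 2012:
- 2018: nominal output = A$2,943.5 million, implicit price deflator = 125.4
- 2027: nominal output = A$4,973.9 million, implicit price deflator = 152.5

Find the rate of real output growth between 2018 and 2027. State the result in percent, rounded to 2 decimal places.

Real output 2018 = 2943.5 / 1.254 = 2347.29.
Real output 2027 = 4973.9 / 1.525 = 3261.57.
Real growth = 3261.57 / 2347.29 − 1 = 0.3895.

38.95%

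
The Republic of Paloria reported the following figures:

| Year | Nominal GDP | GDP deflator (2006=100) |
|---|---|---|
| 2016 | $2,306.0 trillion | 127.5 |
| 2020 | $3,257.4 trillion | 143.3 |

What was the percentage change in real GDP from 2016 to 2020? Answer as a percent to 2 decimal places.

Real GDP 2016 = 2306.0 / 1.275 = 1808.63.
Real GDP 2020 = 3257.4 / 1.433 = 2273.13.
Real growth = 2273.13 / 1808.63 − 1 = 0.2568.

25.68%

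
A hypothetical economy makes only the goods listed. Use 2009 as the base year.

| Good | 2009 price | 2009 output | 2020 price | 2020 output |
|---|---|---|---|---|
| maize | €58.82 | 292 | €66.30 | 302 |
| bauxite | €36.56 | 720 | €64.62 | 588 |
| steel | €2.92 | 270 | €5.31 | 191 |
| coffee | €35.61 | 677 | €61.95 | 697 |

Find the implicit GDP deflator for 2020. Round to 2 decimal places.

Nominal GDP 2020 = 66.30·302 + 64.62·588 + 5.31·191 + 61.95·697 = 102212.52.
Real GDP 2020 (at 2009 prices) = 58.82·302 + 36.56·588 + 2.92·191 + 35.61·697 = 64638.81.
Deflator = Nominal/Real × 100 = 102212.52/64638.81 × 100 = 158.129.

158.13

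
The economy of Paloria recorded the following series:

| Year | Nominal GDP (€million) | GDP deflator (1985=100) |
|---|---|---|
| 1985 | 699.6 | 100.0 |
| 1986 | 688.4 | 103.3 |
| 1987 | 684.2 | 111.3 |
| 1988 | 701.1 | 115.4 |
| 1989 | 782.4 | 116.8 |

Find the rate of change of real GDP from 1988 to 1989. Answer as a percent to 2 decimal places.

10.26%

Real GDP 1988 = 701.1/1.154 = 607.54.
Real GDP 1989 = 782.4/1.168 = 669.86.
Change = 669.86/607.54 − 1 = 0.1026.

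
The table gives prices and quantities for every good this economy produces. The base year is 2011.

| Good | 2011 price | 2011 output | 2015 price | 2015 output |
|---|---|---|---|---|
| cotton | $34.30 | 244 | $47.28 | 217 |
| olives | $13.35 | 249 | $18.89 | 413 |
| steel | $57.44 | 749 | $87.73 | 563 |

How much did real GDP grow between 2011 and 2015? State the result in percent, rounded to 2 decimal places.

Real GDP 2011 = Nominal GDP 2011 = 34.30·244 + 13.35·249 + 57.44·749 = 54715.91.
Real GDP 2015 (at 2011 prices) = 34.30·217 + 13.35·413 + 57.44·563 = 45295.37.
Real growth = 45295.37/54715.91 − 1 = -0.1722.

-17.22%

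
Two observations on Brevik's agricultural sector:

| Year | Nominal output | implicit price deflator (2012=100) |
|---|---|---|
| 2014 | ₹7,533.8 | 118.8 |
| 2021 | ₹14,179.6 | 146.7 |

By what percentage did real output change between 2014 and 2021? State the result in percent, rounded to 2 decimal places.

52.42%

Real output 2014 = 7533.8 / 1.188 = 6341.58.
Real output 2021 = 14179.6 / 1.467 = 9665.71.
Real growth = 9665.71 / 6341.58 − 1 = 0.5242.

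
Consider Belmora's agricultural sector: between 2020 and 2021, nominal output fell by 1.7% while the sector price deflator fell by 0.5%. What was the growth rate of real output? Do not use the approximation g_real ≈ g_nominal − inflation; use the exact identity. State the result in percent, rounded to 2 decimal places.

-1.21%

(1 + g_nom) = (1 + g_real)(1 + π), so g_real = 0.9830 / 0.9950 − 1 = -0.01206.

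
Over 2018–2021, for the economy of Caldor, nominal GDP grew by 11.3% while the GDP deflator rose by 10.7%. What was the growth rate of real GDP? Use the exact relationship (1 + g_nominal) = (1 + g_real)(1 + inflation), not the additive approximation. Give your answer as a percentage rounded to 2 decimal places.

0.54%

(1 + g_nom) = (1 + g_real)(1 + π), so g_real = 1.1130 / 1.1070 − 1 = 0.00542.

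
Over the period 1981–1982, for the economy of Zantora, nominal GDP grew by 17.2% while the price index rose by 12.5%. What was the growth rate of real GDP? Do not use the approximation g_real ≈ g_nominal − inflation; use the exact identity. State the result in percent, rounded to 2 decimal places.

(1 + g_nom) = (1 + g_real)(1 + π), so g_real = 1.1720 / 1.1250 − 1 = 0.04178.

4.18%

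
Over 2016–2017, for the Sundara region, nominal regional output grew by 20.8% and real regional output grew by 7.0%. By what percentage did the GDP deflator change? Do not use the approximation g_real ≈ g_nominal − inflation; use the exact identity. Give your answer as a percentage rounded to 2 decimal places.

(1 + g_nom) = (1 + g_real)(1 + π), so π = 1.2080 / 1.0700 − 1 = 0.12897.

12.90%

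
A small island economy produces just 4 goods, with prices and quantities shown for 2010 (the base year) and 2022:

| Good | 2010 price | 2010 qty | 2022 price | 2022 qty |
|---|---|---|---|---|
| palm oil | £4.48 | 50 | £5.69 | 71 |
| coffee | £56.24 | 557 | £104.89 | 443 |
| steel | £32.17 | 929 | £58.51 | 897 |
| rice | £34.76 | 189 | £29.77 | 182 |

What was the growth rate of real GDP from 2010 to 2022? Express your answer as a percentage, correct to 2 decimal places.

-11.16%

Real GDP 2010 = Nominal GDP 2010 = 4.48·50 + 56.24·557 + 32.17·929 + 34.76·189 = 68005.25.
Real GDP 2022 (at 2010 prices) = 4.48·71 + 56.24·443 + 32.17·897 + 34.76·182 = 60415.21.
Real growth = 60415.21/68005.25 − 1 = -0.1116.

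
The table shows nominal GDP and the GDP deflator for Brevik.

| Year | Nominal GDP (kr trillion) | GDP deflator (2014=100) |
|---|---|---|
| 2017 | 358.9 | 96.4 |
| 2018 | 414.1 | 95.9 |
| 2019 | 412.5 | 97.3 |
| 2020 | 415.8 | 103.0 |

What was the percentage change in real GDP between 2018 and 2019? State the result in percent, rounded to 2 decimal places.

Real GDP 2018 = 414.1/0.959 = 431.80.
Real GDP 2019 = 412.5/0.973 = 423.95.
Change = 423.95/431.80 − 1 = -0.0182.

-1.82%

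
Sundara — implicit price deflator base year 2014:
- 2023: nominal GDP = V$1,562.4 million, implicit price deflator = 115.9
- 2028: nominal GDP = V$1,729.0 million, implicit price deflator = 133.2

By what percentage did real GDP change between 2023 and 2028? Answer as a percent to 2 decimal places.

Deflate each year: 2023 → 1562.4/1.159 = 1348.06; 2028 → 1729.0/1.332 = 1298.05.
So real GDP changed by 1298.05/1348.06 − 1 = -0.0371, i.e. -3.71%.

-3.71%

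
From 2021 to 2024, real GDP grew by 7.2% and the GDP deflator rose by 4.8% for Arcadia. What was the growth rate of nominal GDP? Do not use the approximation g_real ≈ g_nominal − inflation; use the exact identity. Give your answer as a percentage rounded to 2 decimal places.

12.35%

(1 + g_nom) = (1 + g_real)(1 + π) = 1.0720 × 1.0480 = 1.12346.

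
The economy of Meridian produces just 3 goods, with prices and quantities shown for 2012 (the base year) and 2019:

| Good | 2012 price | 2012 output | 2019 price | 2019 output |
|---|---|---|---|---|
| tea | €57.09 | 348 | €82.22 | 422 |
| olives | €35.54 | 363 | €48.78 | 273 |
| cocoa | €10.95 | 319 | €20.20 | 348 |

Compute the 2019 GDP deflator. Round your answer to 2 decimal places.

Nominal GDP 2019 = 82.22·422 + 48.78·273 + 20.20·348 = 55043.38.
Real GDP 2019 (at 2012 prices) = 57.09·422 + 35.54·273 + 10.95·348 = 37605.00.
Deflator = Nominal/Real × 100 = 55043.38/37605.00 × 100 = 146.373.

146.37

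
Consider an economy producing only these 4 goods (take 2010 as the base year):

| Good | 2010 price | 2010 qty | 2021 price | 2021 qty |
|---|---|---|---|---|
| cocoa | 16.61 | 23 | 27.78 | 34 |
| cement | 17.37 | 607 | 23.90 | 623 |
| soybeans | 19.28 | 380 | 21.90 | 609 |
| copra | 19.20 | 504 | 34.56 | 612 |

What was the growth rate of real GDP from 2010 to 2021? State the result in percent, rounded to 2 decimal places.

24.88%

Real GDP 2010 = Nominal GDP 2010 = 16.61·23 + 17.37·607 + 19.28·380 + 19.20·504 = 27928.82.
Real GDP 2021 (at 2010 prices) = 16.61·34 + 17.37·623 + 19.28·609 + 19.20·612 = 34878.17.
Real growth = 34878.17/27928.82 − 1 = 0.2488.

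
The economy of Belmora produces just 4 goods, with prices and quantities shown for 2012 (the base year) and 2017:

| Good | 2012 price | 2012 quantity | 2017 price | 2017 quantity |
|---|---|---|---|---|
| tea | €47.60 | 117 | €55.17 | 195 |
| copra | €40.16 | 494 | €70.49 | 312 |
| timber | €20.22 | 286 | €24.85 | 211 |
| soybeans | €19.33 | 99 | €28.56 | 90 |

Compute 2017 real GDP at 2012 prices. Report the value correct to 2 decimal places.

€27818.04

Real GDP 2017 = Σ (p_2012 × q_2017) = 47.60·195 + 40.16·312 + 20.22·211 + 19.33·90 = 27818.04.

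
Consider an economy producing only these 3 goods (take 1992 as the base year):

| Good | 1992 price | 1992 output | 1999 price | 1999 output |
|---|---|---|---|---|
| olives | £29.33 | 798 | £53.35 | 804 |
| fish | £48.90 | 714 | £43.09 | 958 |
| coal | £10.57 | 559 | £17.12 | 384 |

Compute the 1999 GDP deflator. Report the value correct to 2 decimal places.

Nominal GDP 1999 = 53.35·804 + 43.09·958 + 17.12·384 = 90747.70.
Real GDP 1999 (at 1992 prices) = 29.33·804 + 48.90·958 + 10.57·384 = 74486.40.
Deflator = Nominal/Real × 100 = 90747.70/74486.40 × 100 = 121.831.

121.83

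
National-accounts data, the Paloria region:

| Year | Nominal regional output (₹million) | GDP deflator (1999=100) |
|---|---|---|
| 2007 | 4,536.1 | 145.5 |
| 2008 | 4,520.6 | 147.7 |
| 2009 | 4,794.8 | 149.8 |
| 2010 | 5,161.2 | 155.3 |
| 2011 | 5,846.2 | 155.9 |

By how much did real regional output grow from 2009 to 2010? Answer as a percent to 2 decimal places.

Real regional output 2009 = 4794.8/1.498 = 3200.80.
Real regional output 2010 = 5161.2/1.553 = 3323.37.
Change = 3323.37/3200.80 − 1 = 0.0383.

3.83%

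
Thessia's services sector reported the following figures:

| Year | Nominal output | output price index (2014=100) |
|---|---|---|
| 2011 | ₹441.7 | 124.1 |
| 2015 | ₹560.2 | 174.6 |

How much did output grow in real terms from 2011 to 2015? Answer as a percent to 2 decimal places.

-9.85%

Real output 2011 = 441.7 / 1.241 = 355.92.
Real output 2015 = 560.2 / 1.746 = 320.85.
Real growth = 320.85 / 355.92 − 1 = -0.0985.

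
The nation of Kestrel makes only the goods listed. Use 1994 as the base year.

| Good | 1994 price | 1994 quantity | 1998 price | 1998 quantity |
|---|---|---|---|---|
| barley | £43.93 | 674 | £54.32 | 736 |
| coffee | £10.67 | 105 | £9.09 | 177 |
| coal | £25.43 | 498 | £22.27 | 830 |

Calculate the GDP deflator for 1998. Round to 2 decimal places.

Nominal GDP 1998 = 54.32·736 + 9.09·177 + 22.27·830 = 60072.55.
Real GDP 1998 (at 1994 prices) = 43.93·736 + 10.67·177 + 25.43·830 = 55327.97.
Deflator = Nominal/Real × 100 = 60072.55/55327.97 × 100 = 108.575.

108.58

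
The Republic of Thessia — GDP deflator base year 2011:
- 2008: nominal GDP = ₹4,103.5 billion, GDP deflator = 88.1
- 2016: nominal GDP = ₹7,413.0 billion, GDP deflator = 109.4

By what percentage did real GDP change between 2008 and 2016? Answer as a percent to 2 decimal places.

45.48%

Real GDP 2008 = 4103.5 / 0.881 = 4657.78.
Real GDP 2016 = 7413.0 / 1.094 = 6776.05.
Real growth = 6776.05 / 4657.78 − 1 = 0.4548.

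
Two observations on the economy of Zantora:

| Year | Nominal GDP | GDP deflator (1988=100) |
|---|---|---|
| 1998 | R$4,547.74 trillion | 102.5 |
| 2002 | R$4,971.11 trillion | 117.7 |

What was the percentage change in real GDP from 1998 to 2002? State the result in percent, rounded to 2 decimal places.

-4.81%

Deflate each year: 1998 → 4547.74/1.025 = 4436.82; 2002 → 4971.11/1.177 = 4223.54.
So real GDP changed by 4223.54/4436.82 − 1 = -0.0481, i.e. -4.81%.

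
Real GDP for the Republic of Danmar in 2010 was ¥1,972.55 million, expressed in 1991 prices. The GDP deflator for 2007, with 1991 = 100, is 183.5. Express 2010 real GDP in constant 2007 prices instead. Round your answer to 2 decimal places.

Real GDP in 2007 prices = Real GDP in 1991 prices × (P_2007/P_1991) = 1972.55 × 1.835 = 3619.63.

¥3,619.63 million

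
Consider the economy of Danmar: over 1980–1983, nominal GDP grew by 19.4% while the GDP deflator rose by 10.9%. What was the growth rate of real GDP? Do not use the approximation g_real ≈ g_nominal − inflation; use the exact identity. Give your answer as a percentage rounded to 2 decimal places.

7.66%

(1 + g_nom) = (1 + g_real)(1 + π), so g_real = 1.1940 / 1.1090 − 1 = 0.07665.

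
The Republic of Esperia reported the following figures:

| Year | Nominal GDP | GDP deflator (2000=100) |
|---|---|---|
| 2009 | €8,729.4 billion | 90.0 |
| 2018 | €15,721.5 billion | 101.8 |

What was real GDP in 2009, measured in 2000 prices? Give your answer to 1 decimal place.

Real GDP = Nominal / (GDP deflator/100) = 8729.4 / 0.900 = 9699.33.

€9,699.3 billion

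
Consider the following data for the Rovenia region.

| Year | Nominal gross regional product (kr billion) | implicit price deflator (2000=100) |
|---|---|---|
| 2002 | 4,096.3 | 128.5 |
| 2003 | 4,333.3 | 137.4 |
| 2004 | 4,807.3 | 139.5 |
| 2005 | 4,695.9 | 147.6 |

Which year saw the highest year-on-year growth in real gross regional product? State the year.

2004

2003: real = 4333.3/1.374 = 3153.78; growth vs 2002 (3187.78) = -1.07%.
2004: real = 4807.3/1.395 = 3446.09; growth vs 2003 (3153.78) = 9.27%.
2005: real = 4695.9/1.476 = 3181.50; growth vs 2004 (3446.09) = -7.68%.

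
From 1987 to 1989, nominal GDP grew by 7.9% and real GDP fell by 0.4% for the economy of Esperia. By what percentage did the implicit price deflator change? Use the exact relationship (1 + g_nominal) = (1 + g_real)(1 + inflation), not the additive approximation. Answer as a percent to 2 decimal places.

8.33%

(1 + g_nom) = (1 + g_real)(1 + π), so π = 1.0790 / 0.9960 − 1 = 0.08333.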